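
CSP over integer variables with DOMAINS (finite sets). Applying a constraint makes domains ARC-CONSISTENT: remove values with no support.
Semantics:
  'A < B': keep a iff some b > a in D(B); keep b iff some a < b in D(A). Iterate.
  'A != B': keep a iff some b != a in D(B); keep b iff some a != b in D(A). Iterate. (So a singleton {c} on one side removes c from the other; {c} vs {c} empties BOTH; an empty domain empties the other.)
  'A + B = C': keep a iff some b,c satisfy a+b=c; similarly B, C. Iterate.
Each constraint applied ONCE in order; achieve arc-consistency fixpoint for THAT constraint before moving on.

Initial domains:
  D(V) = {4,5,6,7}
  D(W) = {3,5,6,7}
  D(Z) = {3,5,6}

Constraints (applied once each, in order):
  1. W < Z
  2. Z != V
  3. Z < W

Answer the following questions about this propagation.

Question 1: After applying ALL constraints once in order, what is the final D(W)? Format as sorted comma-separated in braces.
Answer: {}

Derivation:
Constraint 1 (W < Z) on D(W)={3,5,6,7} D(Z)={3,5,6}: W {3,5,6,7}->{3,5}; Z {3,5,6}->{5,6}
Constraint 2 (Z != V) on D(Z)={5,6} D(V)={4,5,6,7}: no change
Constraint 3 (Z < W) on D(Z)={5,6} D(W)={3,5}: Z {5,6}->{}; W {3,5}->{}
So after all 3 constraints: D(W) = {}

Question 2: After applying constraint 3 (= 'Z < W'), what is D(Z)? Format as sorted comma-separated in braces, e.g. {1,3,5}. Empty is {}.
Answer: {}

Derivation:
Constraint 1 (W < Z) on D(W)={3,5,6,7} D(Z)={3,5,6}: W {3,5,6,7}->{3,5}; Z {3,5,6}->{5,6}
Constraint 2 (Z != V) on D(Z)={5,6} D(V)={4,5,6,7}: no change
Constraint 3 (Z < W) on D(Z)={5,6} D(W)={3,5}: Z {5,6}->{}; W {3,5}->{}
So after constraint 3: D(Z) = {}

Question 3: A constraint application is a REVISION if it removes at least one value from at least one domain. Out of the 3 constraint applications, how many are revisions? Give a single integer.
Constraint 1 (W < Z) on D(W)={3,5,6,7} D(Z)={3,5,6}: W {3,5,6,7}->{3,5}; Z {3,5,6}->{5,6} => REVISION
Constraint 2 (Z != V) on D(Z)={5,6} D(V)={4,5,6,7}: no change => not a revision
Constraint 3 (Z < W) on D(Z)={5,6} D(W)={3,5}: Z {5,6}->{}; W {3,5}->{} => REVISION
Total revisions = 2

Answer: 2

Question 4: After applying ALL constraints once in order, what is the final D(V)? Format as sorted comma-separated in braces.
Answer: {4,5,6,7}

Derivation:
Constraint 1 (W < Z) on D(W)={3,5,6,7} D(Z)={3,5,6}: W {3,5,6,7}->{3,5}; Z {3,5,6}->{5,6}
Constraint 2 (Z != V) on D(Z)={5,6} D(V)={4,5,6,7}: no change
Constraint 3 (Z < W) on D(Z)={5,6} D(W)={3,5}: Z {5,6}->{}; W {3,5}->{}
So after all 3 constraints: D(V) = {4,5,6,7}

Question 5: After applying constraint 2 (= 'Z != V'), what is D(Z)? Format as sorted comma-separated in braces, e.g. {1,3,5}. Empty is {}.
Answer: {5,6}

Derivation:
Constraint 1 (W < Z) on D(W)={3,5,6,7} D(Z)={3,5,6}: W {3,5,6,7}->{3,5}; Z {3,5,6}->{5,6}
Constraint 2 (Z != V) on D(Z)={5,6} D(V)={4,5,6,7}: no change
So after constraint 2: D(Z) = {5,6}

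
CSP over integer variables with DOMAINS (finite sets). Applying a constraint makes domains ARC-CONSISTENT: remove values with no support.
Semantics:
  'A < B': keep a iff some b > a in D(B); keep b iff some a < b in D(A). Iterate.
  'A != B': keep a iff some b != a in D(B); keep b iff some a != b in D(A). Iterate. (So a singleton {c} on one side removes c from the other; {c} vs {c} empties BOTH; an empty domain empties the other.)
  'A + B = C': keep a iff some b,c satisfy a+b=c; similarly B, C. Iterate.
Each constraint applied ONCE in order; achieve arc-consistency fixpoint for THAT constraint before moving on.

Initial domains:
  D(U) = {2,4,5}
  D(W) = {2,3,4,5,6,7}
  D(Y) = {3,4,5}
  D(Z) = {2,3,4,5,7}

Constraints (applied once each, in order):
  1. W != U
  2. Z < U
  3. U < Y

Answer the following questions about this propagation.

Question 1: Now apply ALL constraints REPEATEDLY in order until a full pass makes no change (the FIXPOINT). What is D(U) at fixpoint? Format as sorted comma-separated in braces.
Answer: {4}

Derivation:
pass 0 (initial): D(U)={2,4,5}
pass 1: U {2,4,5}->{4}; Y {3,4,5}->{5}; Z {2,3,4,5,7}->{2,3,4}
pass 2: W {2,3,4,5,6,7}->{2,3,5,6,7}; Z {2,3,4}->{2,3}
pass 3: no change
Fixpoint after 3 passes: D(U) = {4}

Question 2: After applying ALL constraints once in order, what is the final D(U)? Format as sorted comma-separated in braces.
Answer: {4}

Derivation:
Constraint 1 (W != U) on D(W)={2,3,4,5,6,7} D(U)={2,4,5}: no change
Constraint 2 (Z < U) on D(Z)={2,3,4,5,7} D(U)={2,4,5}: Z {2,3,4,5,7}->{2,3,4}; U {2,4,5}->{4,5}
Constraint 3 (U < Y) on D(U)={4,5} D(Y)={3,4,5}: U {4,5}->{4}; Y {3,4,5}->{5}
So after all 3 constraints: D(U) = {4}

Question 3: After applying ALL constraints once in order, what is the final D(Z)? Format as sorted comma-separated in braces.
Constraint 1 (W != U) on D(W)={2,3,4,5,6,7} D(U)={2,4,5}: no change
Constraint 2 (Z < U) on D(Z)={2,3,4,5,7} D(U)={2,4,5}: Z {2,3,4,5,7}->{2,3,4}; U {2,4,5}->{4,5}
Constraint 3 (U < Y) on D(U)={4,5} D(Y)={3,4,5}: U {4,5}->{4}; Y {3,4,5}->{5}
So after all 3 constraints: D(Z) = {2,3,4}

Answer: {2,3,4}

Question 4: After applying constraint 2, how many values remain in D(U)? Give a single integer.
Answer: 2

Derivation:
Constraint 1 (W != U) on D(W)={2,3,4,5,6,7} D(U)={2,4,5}: no change
Constraint 2 (Z < U) on D(Z)={2,3,4,5,7} D(U)={2,4,5}: Z {2,3,4,5,7}->{2,3,4}; U {2,4,5}->{4,5}
So after constraint 2: D(U)={4,5}, size = 2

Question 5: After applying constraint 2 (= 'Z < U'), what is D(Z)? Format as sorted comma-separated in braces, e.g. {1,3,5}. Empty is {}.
Constraint 1 (W != U) on D(W)={2,3,4,5,6,7} D(U)={2,4,5}: no change
Constraint 2 (Z < U) on D(Z)={2,3,4,5,7} D(U)={2,4,5}: Z {2,3,4,5,7}->{2,3,4}; U {2,4,5}->{4,5}
So after constraint 2: D(Z) = {2,3,4}

Answer: {2,3,4}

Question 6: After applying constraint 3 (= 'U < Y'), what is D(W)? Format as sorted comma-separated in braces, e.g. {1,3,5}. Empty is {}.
Constraint 1 (W != U) on D(W)={2,3,4,5,6,7} D(U)={2,4,5}: no change
Constraint 2 (Z < U) on D(Z)={2,3,4,5,7} D(U)={2,4,5}: Z {2,3,4,5,7}->{2,3,4}; U {2,4,5}->{4,5}
Constraint 3 (U < Y) on D(U)={4,5} D(Y)={3,4,5}: U {4,5}->{4}; Y {3,4,5}->{5}
So after constraint 3: D(W) = {2,3,4,5,6,7}

Answer: {2,3,4,5,6,7}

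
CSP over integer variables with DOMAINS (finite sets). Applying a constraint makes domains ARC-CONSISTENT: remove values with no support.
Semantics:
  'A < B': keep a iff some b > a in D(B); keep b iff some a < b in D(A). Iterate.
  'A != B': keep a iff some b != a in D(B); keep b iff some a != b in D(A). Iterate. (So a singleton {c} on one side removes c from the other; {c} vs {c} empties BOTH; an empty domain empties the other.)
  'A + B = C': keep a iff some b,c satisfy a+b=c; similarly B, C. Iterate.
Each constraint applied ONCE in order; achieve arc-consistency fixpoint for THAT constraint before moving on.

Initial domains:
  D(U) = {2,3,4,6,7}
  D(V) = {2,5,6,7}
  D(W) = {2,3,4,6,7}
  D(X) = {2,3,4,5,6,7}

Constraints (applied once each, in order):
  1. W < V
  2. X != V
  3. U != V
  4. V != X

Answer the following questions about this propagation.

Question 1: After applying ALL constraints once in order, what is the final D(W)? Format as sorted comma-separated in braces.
Answer: {2,3,4,6}

Derivation:
Constraint 1 (W < V) on D(W)={2,3,4,6,7} D(V)={2,5,6,7}: W {2,3,4,6,7}->{2,3,4,6}; V {2,5,6,7}->{5,6,7}
Constraint 2 (X != V) on D(X)={2,3,4,5,6,7} D(V)={5,6,7}: no change
Constraint 3 (U != V) on D(U)={2,3,4,6,7} D(V)={5,6,7}: no change
Constraint 4 (V != X) on D(V)={5,6,7} D(X)={2,3,4,5,6,7}: no change
So after all 4 constraints: D(W) = {2,3,4,6}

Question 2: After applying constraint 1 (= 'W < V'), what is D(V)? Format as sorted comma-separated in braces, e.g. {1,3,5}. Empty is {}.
Answer: {5,6,7}

Derivation:
Constraint 1 (W < V) on D(W)={2,3,4,6,7} D(V)={2,5,6,7}: W {2,3,4,6,7}->{2,3,4,6}; V {2,5,6,7}->{5,6,7}
So after constraint 1: D(V) = {5,6,7}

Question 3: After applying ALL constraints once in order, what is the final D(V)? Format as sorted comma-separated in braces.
Answer: {5,6,7}

Derivation:
Constraint 1 (W < V) on D(W)={2,3,4,6,7} D(V)={2,5,6,7}: W {2,3,4,6,7}->{2,3,4,6}; V {2,5,6,7}->{5,6,7}
Constraint 2 (X != V) on D(X)={2,3,4,5,6,7} D(V)={5,6,7}: no change
Constraint 3 (U != V) on D(U)={2,3,4,6,7} D(V)={5,6,7}: no change
Constraint 4 (V != X) on D(V)={5,6,7} D(X)={2,3,4,5,6,7}: no change
So after all 4 constraints: D(V) = {5,6,7}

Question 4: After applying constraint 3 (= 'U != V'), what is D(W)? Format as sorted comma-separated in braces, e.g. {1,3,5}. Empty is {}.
Answer: {2,3,4,6}

Derivation:
Constraint 1 (W < V) on D(W)={2,3,4,6,7} D(V)={2,5,6,7}: W {2,3,4,6,7}->{2,3,4,6}; V {2,5,6,7}->{5,6,7}
Constraint 2 (X != V) on D(X)={2,3,4,5,6,7} D(V)={5,6,7}: no change
Constraint 3 (U != V) on D(U)={2,3,4,6,7} D(V)={5,6,7}: no change
So after constraint 3: D(W) = {2,3,4,6}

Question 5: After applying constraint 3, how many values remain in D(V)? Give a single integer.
Constraint 1 (W < V) on D(W)={2,3,4,6,7} D(V)={2,5,6,7}: W {2,3,4,6,7}->{2,3,4,6}; V {2,5,6,7}->{5,6,7}
Constraint 2 (X != V) on D(X)={2,3,4,5,6,7} D(V)={5,6,7}: no change
Constraint 3 (U != V) on D(U)={2,3,4,6,7} D(V)={5,6,7}: no change
So after constraint 3: D(V)={5,6,7}, size = 3

Answer: 3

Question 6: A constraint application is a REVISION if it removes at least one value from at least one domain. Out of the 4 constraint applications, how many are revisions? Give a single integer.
Constraint 1 (W < V) on D(W)={2,3,4,6,7} D(V)={2,5,6,7}: W {2,3,4,6,7}->{2,3,4,6}; V {2,5,6,7}->{5,6,7} => REVISION
Constraint 2 (X != V) on D(X)={2,3,4,5,6,7} D(V)={5,6,7}: no change => not a revision
Constraint 3 (U != V) on D(U)={2,3,4,6,7} D(V)={5,6,7}: no change => not a revision
Constraint 4 (V != X) on D(V)={5,6,7} D(X)={2,3,4,5,6,7}: no change => not a revision
Total revisions = 1

Answer: 1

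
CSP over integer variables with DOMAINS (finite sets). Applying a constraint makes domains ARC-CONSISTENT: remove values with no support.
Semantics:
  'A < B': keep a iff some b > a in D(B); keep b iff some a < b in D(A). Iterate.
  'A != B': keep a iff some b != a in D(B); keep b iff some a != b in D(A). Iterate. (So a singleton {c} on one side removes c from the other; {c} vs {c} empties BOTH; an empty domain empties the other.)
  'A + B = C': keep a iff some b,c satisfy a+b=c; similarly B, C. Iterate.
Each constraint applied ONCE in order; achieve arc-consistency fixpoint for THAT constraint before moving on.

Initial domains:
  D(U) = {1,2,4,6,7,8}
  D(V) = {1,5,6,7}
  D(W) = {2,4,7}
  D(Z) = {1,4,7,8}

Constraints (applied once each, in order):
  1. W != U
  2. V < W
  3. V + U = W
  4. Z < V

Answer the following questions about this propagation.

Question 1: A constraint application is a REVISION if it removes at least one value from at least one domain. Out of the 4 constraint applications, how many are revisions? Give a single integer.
Answer: 3

Derivation:
Constraint 1 (W != U) on D(W)={2,4,7} D(U)={1,2,4,6,7,8}: no change => not a revision
Constraint 2 (V < W) on D(V)={1,5,6,7} D(W)={2,4,7}: V {1,5,6,7}->{1,5,6} => REVISION
Constraint 3 (V + U = W) on D(V)={1,5,6} D(U)={1,2,4,6,7,8} D(W)={2,4,7}: U {1,2,4,6,7,8}->{1,2,6}; W {2,4,7}->{2,7} => REVISION
Constraint 4 (Z < V) on D(Z)={1,4,7,8} D(V)={1,5,6}: Z {1,4,7,8}->{1,4}; V {1,5,6}->{5,6} => REVISION
Total revisions = 3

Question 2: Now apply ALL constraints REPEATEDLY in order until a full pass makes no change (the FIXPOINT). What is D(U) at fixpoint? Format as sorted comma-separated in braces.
Answer: {1,2}

Derivation:
pass 0 (initial): D(U)={1,2,4,6,7,8}
pass 1: U {1,2,4,6,7,8}->{1,2,6}; V {1,5,6,7}->{5,6}; W {2,4,7}->{2,7}; Z {1,4,7,8}->{1,4}
pass 2: U {1,2,6}->{1,2}; W {2,7}->{7}
pass 3: no change
Fixpoint after 3 passes: D(U) = {1,2}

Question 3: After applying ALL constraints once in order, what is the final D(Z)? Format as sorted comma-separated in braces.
Constraint 1 (W != U) on D(W)={2,4,7} D(U)={1,2,4,6,7,8}: no change
Constraint 2 (V < W) on D(V)={1,5,6,7} D(W)={2,4,7}: V {1,5,6,7}->{1,5,6}
Constraint 3 (V + U = W) on D(V)={1,5,6} D(U)={1,2,4,6,7,8} D(W)={2,4,7}: U {1,2,4,6,7,8}->{1,2,6}; W {2,4,7}->{2,7}
Constraint 4 (Z < V) on D(Z)={1,4,7,8} D(V)={1,5,6}: Z {1,4,7,8}->{1,4}; V {1,5,6}->{5,6}
So after all 4 constraints: D(Z) = {1,4}

Answer: {1,4}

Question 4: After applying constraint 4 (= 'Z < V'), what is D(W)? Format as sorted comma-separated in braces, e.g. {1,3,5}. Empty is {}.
Constraint 1 (W != U) on D(W)={2,4,7} D(U)={1,2,4,6,7,8}: no change
Constraint 2 (V < W) on D(V)={1,5,6,7} D(W)={2,4,7}: V {1,5,6,7}->{1,5,6}
Constraint 3 (V + U = W) on D(V)={1,5,6} D(U)={1,2,4,6,7,8} D(W)={2,4,7}: U {1,2,4,6,7,8}->{1,2,6}; W {2,4,7}->{2,7}
Constraint 4 (Z < V) on D(Z)={1,4,7,8} D(V)={1,5,6}: Z {1,4,7,8}->{1,4}; V {1,5,6}->{5,6}
So after constraint 4: D(W) = {2,7}

Answer: {2,7}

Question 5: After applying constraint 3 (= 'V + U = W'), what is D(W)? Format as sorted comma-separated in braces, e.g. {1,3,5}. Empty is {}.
Constraint 1 (W != U) on D(W)={2,4,7} D(U)={1,2,4,6,7,8}: no change
Constraint 2 (V < W) on D(V)={1,5,6,7} D(W)={2,4,7}: V {1,5,6,7}->{1,5,6}
Constraint 3 (V + U = W) on D(V)={1,5,6} D(U)={1,2,4,6,7,8} D(W)={2,4,7}: U {1,2,4,6,7,8}->{1,2,6}; W {2,4,7}->{2,7}
So after constraint 3: D(W) = {2,7}

Answer: {2,7}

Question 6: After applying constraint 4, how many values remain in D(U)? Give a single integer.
Answer: 3

Derivation:
Constraint 1 (W != U) on D(W)={2,4,7} D(U)={1,2,4,6,7,8}: no change
Constraint 2 (V < W) on D(V)={1,5,6,7} D(W)={2,4,7}: V {1,5,6,7}->{1,5,6}
Constraint 3 (V + U = W) on D(V)={1,5,6} D(U)={1,2,4,6,7,8} D(W)={2,4,7}: U {1,2,4,6,7,8}->{1,2,6}; W {2,4,7}->{2,7}
Constraint 4 (Z < V) on D(Z)={1,4,7,8} D(V)={1,5,6}: Z {1,4,7,8}->{1,4}; V {1,5,6}->{5,6}
So after constraint 4: D(U)={1,2,6}, size = 3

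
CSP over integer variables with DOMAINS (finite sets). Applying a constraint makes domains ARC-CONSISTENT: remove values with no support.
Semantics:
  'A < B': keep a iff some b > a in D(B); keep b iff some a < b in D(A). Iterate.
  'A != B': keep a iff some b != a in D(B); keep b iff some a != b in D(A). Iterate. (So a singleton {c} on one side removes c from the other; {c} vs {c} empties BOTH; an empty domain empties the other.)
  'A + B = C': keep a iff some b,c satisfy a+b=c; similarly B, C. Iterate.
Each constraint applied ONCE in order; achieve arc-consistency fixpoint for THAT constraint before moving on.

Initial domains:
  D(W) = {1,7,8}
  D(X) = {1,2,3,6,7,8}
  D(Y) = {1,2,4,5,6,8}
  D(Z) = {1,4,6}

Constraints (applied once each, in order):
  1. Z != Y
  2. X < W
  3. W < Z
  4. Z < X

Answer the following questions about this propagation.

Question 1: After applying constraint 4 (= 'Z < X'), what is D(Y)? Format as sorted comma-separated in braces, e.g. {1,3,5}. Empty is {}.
Constraint 1 (Z != Y) on D(Z)={1,4,6} D(Y)={1,2,4,5,6,8}: no change
Constraint 2 (X < W) on D(X)={1,2,3,6,7,8} D(W)={1,7,8}: X {1,2,3,6,7,8}->{1,2,3,6,7}; W {1,7,8}->{7,8}
Constraint 3 (W < Z) on D(W)={7,8} D(Z)={1,4,6}: W {7,8}->{}; Z {1,4,6}->{}
Constraint 4 (Z < X) on D(Z)={} D(X)={1,2,3,6,7}: X {1,2,3,6,7}->{}
So after constraint 4: D(Y) = {1,2,4,5,6,8}

Answer: {1,2,4,5,6,8}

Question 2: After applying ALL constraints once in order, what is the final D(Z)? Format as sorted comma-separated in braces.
Constraint 1 (Z != Y) on D(Z)={1,4,6} D(Y)={1,2,4,5,6,8}: no change
Constraint 2 (X < W) on D(X)={1,2,3,6,7,8} D(W)={1,7,8}: X {1,2,3,6,7,8}->{1,2,3,6,7}; W {1,7,8}->{7,8}
Constraint 3 (W < Z) on D(W)={7,8} D(Z)={1,4,6}: W {7,8}->{}; Z {1,4,6}->{}
Constraint 4 (Z < X) on D(Z)={} D(X)={1,2,3,6,7}: X {1,2,3,6,7}->{}
So after all 4 constraints: D(Z) = {}

Answer: {}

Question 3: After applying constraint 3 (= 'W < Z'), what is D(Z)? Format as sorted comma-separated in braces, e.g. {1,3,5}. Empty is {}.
Constraint 1 (Z != Y) on D(Z)={1,4,6} D(Y)={1,2,4,5,6,8}: no change
Constraint 2 (X < W) on D(X)={1,2,3,6,7,8} D(W)={1,7,8}: X {1,2,3,6,7,8}->{1,2,3,6,7}; W {1,7,8}->{7,8}
Constraint 3 (W < Z) on D(W)={7,8} D(Z)={1,4,6}: W {7,8}->{}; Z {1,4,6}->{}
So after constraint 3: D(Z) = {}

Answer: {}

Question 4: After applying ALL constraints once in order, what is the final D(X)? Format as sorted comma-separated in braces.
Answer: {}

Derivation:
Constraint 1 (Z != Y) on D(Z)={1,4,6} D(Y)={1,2,4,5,6,8}: no change
Constraint 2 (X < W) on D(X)={1,2,3,6,7,8} D(W)={1,7,8}: X {1,2,3,6,7,8}->{1,2,3,6,7}; W {1,7,8}->{7,8}
Constraint 3 (W < Z) on D(W)={7,8} D(Z)={1,4,6}: W {7,8}->{}; Z {1,4,6}->{}
Constraint 4 (Z < X) on D(Z)={} D(X)={1,2,3,6,7}: X {1,2,3,6,7}->{}
So after all 4 constraints: D(X) = {}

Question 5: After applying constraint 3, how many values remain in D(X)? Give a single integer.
Answer: 5

Derivation:
Constraint 1 (Z != Y) on D(Z)={1,4,6} D(Y)={1,2,4,5,6,8}: no change
Constraint 2 (X < W) on D(X)={1,2,3,6,7,8} D(W)={1,7,8}: X {1,2,3,6,7,8}->{1,2,3,6,7}; W {1,7,8}->{7,8}
Constraint 3 (W < Z) on D(W)={7,8} D(Z)={1,4,6}: W {7,8}->{}; Z {1,4,6}->{}
So after constraint 3: D(X)={1,2,3,6,7}, size = 5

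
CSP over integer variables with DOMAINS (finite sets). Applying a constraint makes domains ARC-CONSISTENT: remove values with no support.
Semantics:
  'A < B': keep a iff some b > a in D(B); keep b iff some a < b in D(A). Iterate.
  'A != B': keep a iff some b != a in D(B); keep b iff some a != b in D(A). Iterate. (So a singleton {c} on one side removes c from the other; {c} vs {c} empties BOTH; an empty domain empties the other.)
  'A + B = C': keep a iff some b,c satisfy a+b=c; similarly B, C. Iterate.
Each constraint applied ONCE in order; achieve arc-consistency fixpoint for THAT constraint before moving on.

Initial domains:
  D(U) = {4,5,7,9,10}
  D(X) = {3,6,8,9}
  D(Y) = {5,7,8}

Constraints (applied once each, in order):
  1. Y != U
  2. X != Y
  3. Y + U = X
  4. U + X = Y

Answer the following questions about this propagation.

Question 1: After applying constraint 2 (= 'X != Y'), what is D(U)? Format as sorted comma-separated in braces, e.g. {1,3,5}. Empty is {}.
Constraint 1 (Y != U) on D(Y)={5,7,8} D(U)={4,5,7,9,10}: no change
Constraint 2 (X != Y) on D(X)={3,6,8,9} D(Y)={5,7,8}: no change
So after constraint 2: D(U) = {4,5,7,9,10}

Answer: {4,5,7,9,10}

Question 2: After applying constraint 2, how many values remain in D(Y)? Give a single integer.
Answer: 3

Derivation:
Constraint 1 (Y != U) on D(Y)={5,7,8} D(U)={4,5,7,9,10}: no change
Constraint 2 (X != Y) on D(X)={3,6,8,9} D(Y)={5,7,8}: no change
So after constraint 2: D(Y)={5,7,8}, size = 3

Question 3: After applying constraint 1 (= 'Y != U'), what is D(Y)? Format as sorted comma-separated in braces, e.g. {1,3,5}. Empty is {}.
Answer: {5,7,8}

Derivation:
Constraint 1 (Y != U) on D(Y)={5,7,8} D(U)={4,5,7,9,10}: no change
So after constraint 1: D(Y) = {5,7,8}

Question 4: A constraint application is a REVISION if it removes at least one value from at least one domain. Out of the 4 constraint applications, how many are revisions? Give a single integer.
Constraint 1 (Y != U) on D(Y)={5,7,8} D(U)={4,5,7,9,10}: no change => not a revision
Constraint 2 (X != Y) on D(X)={3,6,8,9} D(Y)={5,7,8}: no change => not a revision
Constraint 3 (Y + U = X) on D(Y)={5,7,8} D(U)={4,5,7,9,10} D(X)={3,6,8,9}: Y {5,7,8}->{5}; U {4,5,7,9,10}->{4}; X {3,6,8,9}->{9} => REVISION
Constraint 4 (U + X = Y) on D(U)={4} D(X)={9} D(Y)={5}: U {4}->{}; X {9}->{}; Y {5}->{} => REVISION
Total revisions = 2

Answer: 2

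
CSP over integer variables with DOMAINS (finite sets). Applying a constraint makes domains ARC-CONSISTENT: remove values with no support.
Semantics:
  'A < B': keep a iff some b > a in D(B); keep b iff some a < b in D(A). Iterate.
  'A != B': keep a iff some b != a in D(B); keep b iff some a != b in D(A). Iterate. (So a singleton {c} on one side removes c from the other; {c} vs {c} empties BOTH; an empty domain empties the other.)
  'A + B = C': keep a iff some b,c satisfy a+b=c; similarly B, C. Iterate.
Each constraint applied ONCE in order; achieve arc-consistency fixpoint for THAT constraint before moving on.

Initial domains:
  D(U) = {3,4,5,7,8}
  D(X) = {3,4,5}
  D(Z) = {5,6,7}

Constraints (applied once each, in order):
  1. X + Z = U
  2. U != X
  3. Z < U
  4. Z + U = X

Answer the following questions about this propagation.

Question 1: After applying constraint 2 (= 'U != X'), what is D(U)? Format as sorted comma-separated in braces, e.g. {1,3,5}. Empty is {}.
Answer: {8}

Derivation:
Constraint 1 (X + Z = U) on D(X)={3,4,5} D(Z)={5,6,7} D(U)={3,4,5,7,8}: X {3,4,5}->{3}; Z {5,6,7}->{5}; U {3,4,5,7,8}->{8}
Constraint 2 (U != X) on D(U)={8} D(X)={3}: no change
So after constraint 2: D(U) = {8}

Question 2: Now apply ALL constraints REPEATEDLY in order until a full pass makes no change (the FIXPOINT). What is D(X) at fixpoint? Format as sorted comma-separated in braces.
Answer: {}

Derivation:
pass 0 (initial): D(X)={3,4,5}
pass 1: U {3,4,5,7,8}->{}; X {3,4,5}->{}; Z {5,6,7}->{}
pass 2: no change
Fixpoint after 2 passes: D(X) = {}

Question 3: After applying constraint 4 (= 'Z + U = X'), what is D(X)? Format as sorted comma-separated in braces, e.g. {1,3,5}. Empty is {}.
Answer: {}

Derivation:
Constraint 1 (X + Z = U) on D(X)={3,4,5} D(Z)={5,6,7} D(U)={3,4,5,7,8}: X {3,4,5}->{3}; Z {5,6,7}->{5}; U {3,4,5,7,8}->{8}
Constraint 2 (U != X) on D(U)={8} D(X)={3}: no change
Constraint 3 (Z < U) on D(Z)={5} D(U)={8}: no change
Constraint 4 (Z + U = X) on D(Z)={5} D(U)={8} D(X)={3}: Z {5}->{}; U {8}->{}; X {3}->{}
So after constraint 4: D(X) = {}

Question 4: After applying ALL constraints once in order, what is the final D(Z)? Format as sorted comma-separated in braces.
Constraint 1 (X + Z = U) on D(X)={3,4,5} D(Z)={5,6,7} D(U)={3,4,5,7,8}: X {3,4,5}->{3}; Z {5,6,7}->{5}; U {3,4,5,7,8}->{8}
Constraint 2 (U != X) on D(U)={8} D(X)={3}: no change
Constraint 3 (Z < U) on D(Z)={5} D(U)={8}: no change
Constraint 4 (Z + U = X) on D(Z)={5} D(U)={8} D(X)={3}: Z {5}->{}; U {8}->{}; X {3}->{}
So after all 4 constraints: D(Z) = {}

Answer: {}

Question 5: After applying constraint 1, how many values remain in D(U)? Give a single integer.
Answer: 1

Derivation:
Constraint 1 (X + Z = U) on D(X)={3,4,5} D(Z)={5,6,7} D(U)={3,4,5,7,8}: X {3,4,5}->{3}; Z {5,6,7}->{5}; U {3,4,5,7,8}->{8}
So after constraint 1: D(U)={8}, size = 1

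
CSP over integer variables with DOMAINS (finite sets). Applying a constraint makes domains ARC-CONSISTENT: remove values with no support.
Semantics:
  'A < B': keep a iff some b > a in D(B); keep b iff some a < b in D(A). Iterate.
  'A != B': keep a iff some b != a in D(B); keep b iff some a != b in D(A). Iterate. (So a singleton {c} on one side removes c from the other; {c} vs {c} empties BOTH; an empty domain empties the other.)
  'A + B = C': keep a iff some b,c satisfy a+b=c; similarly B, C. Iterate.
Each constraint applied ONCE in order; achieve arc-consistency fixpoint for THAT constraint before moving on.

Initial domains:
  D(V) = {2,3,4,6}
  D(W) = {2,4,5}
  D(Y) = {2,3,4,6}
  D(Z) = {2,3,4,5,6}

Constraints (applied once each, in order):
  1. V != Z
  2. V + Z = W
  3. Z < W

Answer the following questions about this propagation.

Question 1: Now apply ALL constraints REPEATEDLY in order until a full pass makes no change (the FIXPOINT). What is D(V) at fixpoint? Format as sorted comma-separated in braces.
pass 0 (initial): D(V)={2,3,4,6}
pass 1: V {2,3,4,6}->{2,3}; W {2,4,5}->{4,5}; Z {2,3,4,5,6}->{2,3}
pass 2: no change
Fixpoint after 2 passes: D(V) = {2,3}

Answer: {2,3}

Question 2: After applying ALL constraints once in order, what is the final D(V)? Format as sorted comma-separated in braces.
Constraint 1 (V != Z) on D(V)={2,3,4,6} D(Z)={2,3,4,5,6}: no change
Constraint 2 (V + Z = W) on D(V)={2,3,4,6} D(Z)={2,3,4,5,6} D(W)={2,4,5}: V {2,3,4,6}->{2,3}; Z {2,3,4,5,6}->{2,3}; W {2,4,5}->{4,5}
Constraint 3 (Z < W) on D(Z)={2,3} D(W)={4,5}: no change
So after all 3 constraints: D(V) = {2,3}

Answer: {2,3}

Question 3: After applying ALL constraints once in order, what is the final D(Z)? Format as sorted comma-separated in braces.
Answer: {2,3}

Derivation:
Constraint 1 (V != Z) on D(V)={2,3,4,6} D(Z)={2,3,4,5,6}: no change
Constraint 2 (V + Z = W) on D(V)={2,3,4,6} D(Z)={2,3,4,5,6} D(W)={2,4,5}: V {2,3,4,6}->{2,3}; Z {2,3,4,5,6}->{2,3}; W {2,4,5}->{4,5}
Constraint 3 (Z < W) on D(Z)={2,3} D(W)={4,5}: no change
So after all 3 constraints: D(Z) = {2,3}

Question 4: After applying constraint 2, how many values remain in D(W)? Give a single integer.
Constraint 1 (V != Z) on D(V)={2,3,4,6} D(Z)={2,3,4,5,6}: no change
Constraint 2 (V + Z = W) on D(V)={2,3,4,6} D(Z)={2,3,4,5,6} D(W)={2,4,5}: V {2,3,4,6}->{2,3}; Z {2,3,4,5,6}->{2,3}; W {2,4,5}->{4,5}
So after constraint 2: D(W)={4,5}, size = 2

Answer: 2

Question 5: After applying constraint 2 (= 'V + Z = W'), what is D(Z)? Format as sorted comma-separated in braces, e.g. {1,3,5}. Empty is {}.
Constraint 1 (V != Z) on D(V)={2,3,4,6} D(Z)={2,3,4,5,6}: no change
Constraint 2 (V + Z = W) on D(V)={2,3,4,6} D(Z)={2,3,4,5,6} D(W)={2,4,5}: V {2,3,4,6}->{2,3}; Z {2,3,4,5,6}->{2,3}; W {2,4,5}->{4,5}
So after constraint 2: D(Z) = {2,3}

Answer: {2,3}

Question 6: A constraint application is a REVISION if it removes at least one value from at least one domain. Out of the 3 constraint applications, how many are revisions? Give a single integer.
Answer: 1

Derivation:
Constraint 1 (V != Z) on D(V)={2,3,4,6} D(Z)={2,3,4,5,6}: no change => not a revision
Constraint 2 (V + Z = W) on D(V)={2,3,4,6} D(Z)={2,3,4,5,6} D(W)={2,4,5}: V {2,3,4,6}->{2,3}; Z {2,3,4,5,6}->{2,3}; W {2,4,5}->{4,5} => REVISION
Constraint 3 (Z < W) on D(Z)={2,3} D(W)={4,5}: no change => not a revision
Total revisions = 1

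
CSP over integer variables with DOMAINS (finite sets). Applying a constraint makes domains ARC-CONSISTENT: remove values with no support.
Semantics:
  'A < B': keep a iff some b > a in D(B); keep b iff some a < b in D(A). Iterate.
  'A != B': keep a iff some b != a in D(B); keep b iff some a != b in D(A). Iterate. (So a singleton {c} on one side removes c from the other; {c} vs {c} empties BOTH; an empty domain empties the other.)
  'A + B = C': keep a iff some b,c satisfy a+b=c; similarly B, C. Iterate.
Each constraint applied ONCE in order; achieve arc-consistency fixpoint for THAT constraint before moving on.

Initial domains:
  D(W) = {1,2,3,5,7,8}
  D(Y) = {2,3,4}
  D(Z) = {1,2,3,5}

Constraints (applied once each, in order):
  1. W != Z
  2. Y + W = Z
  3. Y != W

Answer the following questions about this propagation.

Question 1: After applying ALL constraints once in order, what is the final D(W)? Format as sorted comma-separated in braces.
Constraint 1 (W != Z) on D(W)={1,2,3,5,7,8} D(Z)={1,2,3,5}: no change
Constraint 2 (Y + W = Z) on D(Y)={2,3,4} D(W)={1,2,3,5,7,8} D(Z)={1,2,3,5}: W {1,2,3,5,7,8}->{1,2,3}; Z {1,2,3,5}->{3,5}
Constraint 3 (Y != W) on D(Y)={2,3,4} D(W)={1,2,3}: no change
So after all 3 constraints: D(W) = {1,2,3}

Answer: {1,2,3}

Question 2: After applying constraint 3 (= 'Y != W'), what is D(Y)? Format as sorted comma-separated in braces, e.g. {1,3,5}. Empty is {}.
Constraint 1 (W != Z) on D(W)={1,2,3,5,7,8} D(Z)={1,2,3,5}: no change
Constraint 2 (Y + W = Z) on D(Y)={2,3,4} D(W)={1,2,3,5,7,8} D(Z)={1,2,3,5}: W {1,2,3,5,7,8}->{1,2,3}; Z {1,2,3,5}->{3,5}
Constraint 3 (Y != W) on D(Y)={2,3,4} D(W)={1,2,3}: no change
So after constraint 3: D(Y) = {2,3,4}

Answer: {2,3,4}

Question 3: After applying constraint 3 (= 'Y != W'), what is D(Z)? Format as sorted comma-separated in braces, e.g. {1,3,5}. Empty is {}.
Constraint 1 (W != Z) on D(W)={1,2,3,5,7,8} D(Z)={1,2,3,5}: no change
Constraint 2 (Y + W = Z) on D(Y)={2,3,4} D(W)={1,2,3,5,7,8} D(Z)={1,2,3,5}: W {1,2,3,5,7,8}->{1,2,3}; Z {1,2,3,5}->{3,5}
Constraint 3 (Y != W) on D(Y)={2,3,4} D(W)={1,2,3}: no change
So after constraint 3: D(Z) = {3,5}

Answer: {3,5}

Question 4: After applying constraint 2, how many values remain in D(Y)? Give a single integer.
Constraint 1 (W != Z) on D(W)={1,2,3,5,7,8} D(Z)={1,2,3,5}: no change
Constraint 2 (Y + W = Z) on D(Y)={2,3,4} D(W)={1,2,3,5,7,8} D(Z)={1,2,3,5}: W {1,2,3,5,7,8}->{1,2,3}; Z {1,2,3,5}->{3,5}
So after constraint 2: D(Y)={2,3,4}, size = 3

Answer: 3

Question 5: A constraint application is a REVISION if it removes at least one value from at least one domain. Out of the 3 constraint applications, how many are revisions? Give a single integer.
Answer: 1

Derivation:
Constraint 1 (W != Z) on D(W)={1,2,3,5,7,8} D(Z)={1,2,3,5}: no change => not a revision
Constraint 2 (Y + W = Z) on D(Y)={2,3,4} D(W)={1,2,3,5,7,8} D(Z)={1,2,3,5}: W {1,2,3,5,7,8}->{1,2,3}; Z {1,2,3,5}->{3,5} => REVISION
Constraint 3 (Y != W) on D(Y)={2,3,4} D(W)={1,2,3}: no change => not a revision
Total revisions = 1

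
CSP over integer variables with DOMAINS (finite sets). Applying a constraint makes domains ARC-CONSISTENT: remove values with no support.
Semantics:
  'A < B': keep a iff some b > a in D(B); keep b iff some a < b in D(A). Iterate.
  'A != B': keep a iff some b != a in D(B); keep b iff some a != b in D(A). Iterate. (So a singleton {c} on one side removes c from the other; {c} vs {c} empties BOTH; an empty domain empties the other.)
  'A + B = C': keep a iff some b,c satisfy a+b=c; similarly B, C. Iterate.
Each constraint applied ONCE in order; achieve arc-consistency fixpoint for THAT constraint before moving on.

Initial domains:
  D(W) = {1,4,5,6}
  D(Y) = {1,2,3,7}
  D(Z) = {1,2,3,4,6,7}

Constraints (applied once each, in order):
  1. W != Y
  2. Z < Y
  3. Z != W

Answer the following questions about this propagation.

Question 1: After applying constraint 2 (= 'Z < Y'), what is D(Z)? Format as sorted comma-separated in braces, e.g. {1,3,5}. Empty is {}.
Constraint 1 (W != Y) on D(W)={1,4,5,6} D(Y)={1,2,3,7}: no change
Constraint 2 (Z < Y) on D(Z)={1,2,3,4,6,7} D(Y)={1,2,3,7}: Z {1,2,3,4,6,7}->{1,2,3,4,6}; Y {1,2,3,7}->{2,3,7}
So after constraint 2: D(Z) = {1,2,3,4,6}

Answer: {1,2,3,4,6}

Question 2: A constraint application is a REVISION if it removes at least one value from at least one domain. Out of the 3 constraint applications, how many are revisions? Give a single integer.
Constraint 1 (W != Y) on D(W)={1,4,5,6} D(Y)={1,2,3,7}: no change => not a revision
Constraint 2 (Z < Y) on D(Z)={1,2,3,4,6,7} D(Y)={1,2,3,7}: Z {1,2,3,4,6,7}->{1,2,3,4,6}; Y {1,2,3,7}->{2,3,7} => REVISION
Constraint 3 (Z != W) on D(Z)={1,2,3,4,6} D(W)={1,4,5,6}: no change => not a revision
Total revisions = 1

Answer: 1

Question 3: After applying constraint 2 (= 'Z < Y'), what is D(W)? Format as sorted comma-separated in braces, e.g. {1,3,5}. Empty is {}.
Constraint 1 (W != Y) on D(W)={1,4,5,6} D(Y)={1,2,3,7}: no change
Constraint 2 (Z < Y) on D(Z)={1,2,3,4,6,7} D(Y)={1,2,3,7}: Z {1,2,3,4,6,7}->{1,2,3,4,6}; Y {1,2,3,7}->{2,3,7}
So after constraint 2: D(W) = {1,4,5,6}

Answer: {1,4,5,6}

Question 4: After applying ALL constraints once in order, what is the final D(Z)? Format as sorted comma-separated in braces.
Constraint 1 (W != Y) on D(W)={1,4,5,6} D(Y)={1,2,3,7}: no change
Constraint 2 (Z < Y) on D(Z)={1,2,3,4,6,7} D(Y)={1,2,3,7}: Z {1,2,3,4,6,7}->{1,2,3,4,6}; Y {1,2,3,7}->{2,3,7}
Constraint 3 (Z != W) on D(Z)={1,2,3,4,6} D(W)={1,4,5,6}: no change
So after all 3 constraints: D(Z) = {1,2,3,4,6}

Answer: {1,2,3,4,6}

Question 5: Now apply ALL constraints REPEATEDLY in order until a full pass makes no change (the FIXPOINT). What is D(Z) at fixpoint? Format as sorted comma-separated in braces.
pass 0 (initial): D(Z)={1,2,3,4,6,7}
pass 1: Y {1,2,3,7}->{2,3,7}; Z {1,2,3,4,6,7}->{1,2,3,4,6}
pass 2: no change
Fixpoint after 2 passes: D(Z) = {1,2,3,4,6}

Answer: {1,2,3,4,6}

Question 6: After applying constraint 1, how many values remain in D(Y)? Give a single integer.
Answer: 4

Derivation:
Constraint 1 (W != Y) on D(W)={1,4,5,6} D(Y)={1,2,3,7}: no change
So after constraint 1: D(Y)={1,2,3,7}, size = 4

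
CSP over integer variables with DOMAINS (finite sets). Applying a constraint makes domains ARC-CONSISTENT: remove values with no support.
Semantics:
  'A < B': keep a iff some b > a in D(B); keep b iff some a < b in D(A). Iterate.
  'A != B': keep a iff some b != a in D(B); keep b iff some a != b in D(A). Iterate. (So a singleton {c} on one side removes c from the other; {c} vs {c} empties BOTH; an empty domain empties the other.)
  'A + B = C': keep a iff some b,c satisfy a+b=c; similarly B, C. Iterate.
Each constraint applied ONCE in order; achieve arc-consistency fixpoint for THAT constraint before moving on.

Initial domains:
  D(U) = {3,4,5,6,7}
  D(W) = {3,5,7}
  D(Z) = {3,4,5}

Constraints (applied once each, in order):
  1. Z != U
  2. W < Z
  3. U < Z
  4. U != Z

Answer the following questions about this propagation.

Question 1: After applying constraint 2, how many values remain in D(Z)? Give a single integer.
Answer: 2

Derivation:
Constraint 1 (Z != U) on D(Z)={3,4,5} D(U)={3,4,5,6,7}: no change
Constraint 2 (W < Z) on D(W)={3,5,7} D(Z)={3,4,5}: W {3,5,7}->{3}; Z {3,4,5}->{4,5}
So after constraint 2: D(Z)={4,5}, size = 2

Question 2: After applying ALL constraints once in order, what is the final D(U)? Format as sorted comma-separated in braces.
Constraint 1 (Z != U) on D(Z)={3,4,5} D(U)={3,4,5,6,7}: no change
Constraint 2 (W < Z) on D(W)={3,5,7} D(Z)={3,4,5}: W {3,5,7}->{3}; Z {3,4,5}->{4,5}
Constraint 3 (U < Z) on D(U)={3,4,5,6,7} D(Z)={4,5}: U {3,4,5,6,7}->{3,4}
Constraint 4 (U != Z) on D(U)={3,4} D(Z)={4,5}: no change
So after all 4 constraints: D(U) = {3,4}

Answer: {3,4}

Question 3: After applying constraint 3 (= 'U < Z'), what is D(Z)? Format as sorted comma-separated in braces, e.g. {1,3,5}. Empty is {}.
Answer: {4,5}

Derivation:
Constraint 1 (Z != U) on D(Z)={3,4,5} D(U)={3,4,5,6,7}: no change
Constraint 2 (W < Z) on D(W)={3,5,7} D(Z)={3,4,5}: W {3,5,7}->{3}; Z {3,4,5}->{4,5}
Constraint 3 (U < Z) on D(U)={3,4,5,6,7} D(Z)={4,5}: U {3,4,5,6,7}->{3,4}
So after constraint 3: D(Z) = {4,5}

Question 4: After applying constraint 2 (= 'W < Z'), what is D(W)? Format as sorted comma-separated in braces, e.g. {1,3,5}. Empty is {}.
Constraint 1 (Z != U) on D(Z)={3,4,5} D(U)={3,4,5,6,7}: no change
Constraint 2 (W < Z) on D(W)={3,5,7} D(Z)={3,4,5}: W {3,5,7}->{3}; Z {3,4,5}->{4,5}
So after constraint 2: D(W) = {3}

Answer: {3}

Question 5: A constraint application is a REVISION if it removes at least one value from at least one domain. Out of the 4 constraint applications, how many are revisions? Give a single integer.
Constraint 1 (Z != U) on D(Z)={3,4,5} D(U)={3,4,5,6,7}: no change => not a revision
Constraint 2 (W < Z) on D(W)={3,5,7} D(Z)={3,4,5}: W {3,5,7}->{3}; Z {3,4,5}->{4,5} => REVISION
Constraint 3 (U < Z) on D(U)={3,4,5,6,7} D(Z)={4,5}: U {3,4,5,6,7}->{3,4} => REVISION
Constraint 4 (U != Z) on D(U)={3,4} D(Z)={4,5}: no change => not a revision
Total revisions = 2

Answer: 2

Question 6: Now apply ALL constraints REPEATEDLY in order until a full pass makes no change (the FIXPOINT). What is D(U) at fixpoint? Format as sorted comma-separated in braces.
pass 0 (initial): D(U)={3,4,5,6,7}
pass 1: U {3,4,5,6,7}->{3,4}; W {3,5,7}->{3}; Z {3,4,5}->{4,5}
pass 2: no change
Fixpoint after 2 passes: D(U) = {3,4}

Answer: {3,4}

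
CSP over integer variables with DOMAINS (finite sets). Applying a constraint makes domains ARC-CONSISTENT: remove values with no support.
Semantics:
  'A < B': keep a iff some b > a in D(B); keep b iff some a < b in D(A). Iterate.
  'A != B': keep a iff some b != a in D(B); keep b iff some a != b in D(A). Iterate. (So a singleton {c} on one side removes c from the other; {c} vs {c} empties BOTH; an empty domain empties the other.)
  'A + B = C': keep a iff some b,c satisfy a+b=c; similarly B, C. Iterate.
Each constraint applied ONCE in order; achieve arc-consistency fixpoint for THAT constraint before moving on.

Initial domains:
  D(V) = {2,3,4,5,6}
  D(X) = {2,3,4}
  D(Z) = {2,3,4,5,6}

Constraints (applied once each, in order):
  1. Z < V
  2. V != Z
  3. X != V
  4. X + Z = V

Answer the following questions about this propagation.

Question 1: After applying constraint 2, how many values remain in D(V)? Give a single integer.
Constraint 1 (Z < V) on D(Z)={2,3,4,5,6} D(V)={2,3,4,5,6}: Z {2,3,4,5,6}->{2,3,4,5}; V {2,3,4,5,6}->{3,4,5,6}
Constraint 2 (V != Z) on D(V)={3,4,5,6} D(Z)={2,3,4,5}: no change
So after constraint 2: D(V)={3,4,5,6}, size = 4

Answer: 4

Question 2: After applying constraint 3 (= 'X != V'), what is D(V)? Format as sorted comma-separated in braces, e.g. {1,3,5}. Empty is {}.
Answer: {3,4,5,6}

Derivation:
Constraint 1 (Z < V) on D(Z)={2,3,4,5,6} D(V)={2,3,4,5,6}: Z {2,3,4,5,6}->{2,3,4,5}; V {2,3,4,5,6}->{3,4,5,6}
Constraint 2 (V != Z) on D(V)={3,4,5,6} D(Z)={2,3,4,5}: no change
Constraint 3 (X != V) on D(X)={2,3,4} D(V)={3,4,5,6}: no change
So after constraint 3: D(V) = {3,4,5,6}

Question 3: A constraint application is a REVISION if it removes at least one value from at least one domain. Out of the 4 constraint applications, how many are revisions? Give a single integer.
Answer: 2

Derivation:
Constraint 1 (Z < V) on D(Z)={2,3,4,5,6} D(V)={2,3,4,5,6}: Z {2,3,4,5,6}->{2,3,4,5}; V {2,3,4,5,6}->{3,4,5,6} => REVISION
Constraint 2 (V != Z) on D(V)={3,4,5,6} D(Z)={2,3,4,5}: no change => not a revision
Constraint 3 (X != V) on D(X)={2,3,4} D(V)={3,4,5,6}: no change => not a revision
Constraint 4 (X + Z = V) on D(X)={2,3,4} D(Z)={2,3,4,5} D(V)={3,4,5,6}: Z {2,3,4,5}->{2,3,4}; V {3,4,5,6}->{4,5,6} => REVISION
Total revisions = 2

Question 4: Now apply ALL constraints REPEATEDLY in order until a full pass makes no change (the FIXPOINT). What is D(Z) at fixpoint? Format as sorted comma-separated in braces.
Answer: {2,3,4}

Derivation:
pass 0 (initial): D(Z)={2,3,4,5,6}
pass 1: V {2,3,4,5,6}->{4,5,6}; Z {2,3,4,5,6}->{2,3,4}
pass 2: no change
Fixpoint after 2 passes: D(Z) = {2,3,4}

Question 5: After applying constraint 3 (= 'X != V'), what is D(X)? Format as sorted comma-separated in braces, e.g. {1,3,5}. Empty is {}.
Constraint 1 (Z < V) on D(Z)={2,3,4,5,6} D(V)={2,3,4,5,6}: Z {2,3,4,5,6}->{2,3,4,5}; V {2,3,4,5,6}->{3,4,5,6}
Constraint 2 (V != Z) on D(V)={3,4,5,6} D(Z)={2,3,4,5}: no change
Constraint 3 (X != V) on D(X)={2,3,4} D(V)={3,4,5,6}: no change
So after constraint 3: D(X) = {2,3,4}

Answer: {2,3,4}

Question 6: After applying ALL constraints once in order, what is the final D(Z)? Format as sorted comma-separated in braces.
Constraint 1 (Z < V) on D(Z)={2,3,4,5,6} D(V)={2,3,4,5,6}: Z {2,3,4,5,6}->{2,3,4,5}; V {2,3,4,5,6}->{3,4,5,6}
Constraint 2 (V != Z) on D(V)={3,4,5,6} D(Z)={2,3,4,5}: no change
Constraint 3 (X != V) on D(X)={2,3,4} D(V)={3,4,5,6}: no change
Constraint 4 (X + Z = V) on D(X)={2,3,4} D(Z)={2,3,4,5} D(V)={3,4,5,6}: Z {2,3,4,5}->{2,3,4}; V {3,4,5,6}->{4,5,6}
So after all 4 constraints: D(Z) = {2,3,4}

Answer: {2,3,4}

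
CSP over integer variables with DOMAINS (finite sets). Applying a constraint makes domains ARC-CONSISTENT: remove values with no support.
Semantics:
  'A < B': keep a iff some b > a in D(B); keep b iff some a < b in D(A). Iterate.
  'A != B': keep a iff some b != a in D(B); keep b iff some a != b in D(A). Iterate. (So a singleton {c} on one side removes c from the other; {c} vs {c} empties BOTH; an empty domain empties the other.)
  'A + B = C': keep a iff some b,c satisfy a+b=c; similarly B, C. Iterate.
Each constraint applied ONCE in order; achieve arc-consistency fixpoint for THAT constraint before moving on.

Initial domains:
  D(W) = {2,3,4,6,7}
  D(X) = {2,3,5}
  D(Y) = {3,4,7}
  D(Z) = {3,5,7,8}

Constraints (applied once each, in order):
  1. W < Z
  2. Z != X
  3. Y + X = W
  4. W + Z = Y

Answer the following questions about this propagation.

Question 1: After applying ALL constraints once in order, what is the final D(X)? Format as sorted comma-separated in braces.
Answer: {2,3}

Derivation:
Constraint 1 (W < Z) on D(W)={2,3,4,6,7} D(Z)={3,5,7,8}: no change
Constraint 2 (Z != X) on D(Z)={3,5,7,8} D(X)={2,3,5}: no change
Constraint 3 (Y + X = W) on D(Y)={3,4,7} D(X)={2,3,5} D(W)={2,3,4,6,7}: Y {3,4,7}->{3,4}; X {2,3,5}->{2,3}; W {2,3,4,6,7}->{6,7}
Constraint 4 (W + Z = Y) on D(W)={6,7} D(Z)={3,5,7,8} D(Y)={3,4}: W {6,7}->{}; Z {3,5,7,8}->{}; Y {3,4}->{}
So after all 4 constraints: D(X) = {2,3}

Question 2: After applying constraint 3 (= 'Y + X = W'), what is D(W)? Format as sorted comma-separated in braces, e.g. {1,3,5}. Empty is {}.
Constraint 1 (W < Z) on D(W)={2,3,4,6,7} D(Z)={3,5,7,8}: no change
Constraint 2 (Z != X) on D(Z)={3,5,7,8} D(X)={2,3,5}: no change
Constraint 3 (Y + X = W) on D(Y)={3,4,7} D(X)={2,3,5} D(W)={2,3,4,6,7}: Y {3,4,7}->{3,4}; X {2,3,5}->{2,3}; W {2,3,4,6,7}->{6,7}
So after constraint 3: D(W) = {6,7}

Answer: {6,7}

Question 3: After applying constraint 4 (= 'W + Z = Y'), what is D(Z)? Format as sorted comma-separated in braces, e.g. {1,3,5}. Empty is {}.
Constraint 1 (W < Z) on D(W)={2,3,4,6,7} D(Z)={3,5,7,8}: no change
Constraint 2 (Z != X) on D(Z)={3,5,7,8} D(X)={2,3,5}: no change
Constraint 3 (Y + X = W) on D(Y)={3,4,7} D(X)={2,3,5} D(W)={2,3,4,6,7}: Y {3,4,7}->{3,4}; X {2,3,5}->{2,3}; W {2,3,4,6,7}->{6,7}
Constraint 4 (W + Z = Y) on D(W)={6,7} D(Z)={3,5,7,8} D(Y)={3,4}: W {6,7}->{}; Z {3,5,7,8}->{}; Y {3,4}->{}
So after constraint 4: D(Z) = {}

Answer: {}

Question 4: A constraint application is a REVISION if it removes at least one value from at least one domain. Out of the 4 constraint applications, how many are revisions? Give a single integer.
Answer: 2

Derivation:
Constraint 1 (W < Z) on D(W)={2,3,4,6,7} D(Z)={3,5,7,8}: no change => not a revision
Constraint 2 (Z != X) on D(Z)={3,5,7,8} D(X)={2,3,5}: no change => not a revision
Constraint 3 (Y + X = W) on D(Y)={3,4,7} D(X)={2,3,5} D(W)={2,3,4,6,7}: Y {3,4,7}->{3,4}; X {2,3,5}->{2,3}; W {2,3,4,6,7}->{6,7} => REVISION
Constraint 4 (W + Z = Y) on D(W)={6,7} D(Z)={3,5,7,8} D(Y)={3,4}: W {6,7}->{}; Z {3,5,7,8}->{}; Y {3,4}->{} => REVISION
Total revisions = 2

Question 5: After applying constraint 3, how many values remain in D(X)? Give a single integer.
Constraint 1 (W < Z) on D(W)={2,3,4,6,7} D(Z)={3,5,7,8}: no change
Constraint 2 (Z != X) on D(Z)={3,5,7,8} D(X)={2,3,5}: no change
Constraint 3 (Y + X = W) on D(Y)={3,4,7} D(X)={2,3,5} D(W)={2,3,4,6,7}: Y {3,4,7}->{3,4}; X {2,3,5}->{2,3}; W {2,3,4,6,7}->{6,7}
So after constraint 3: D(X)={2,3}, size = 2

Answer: 2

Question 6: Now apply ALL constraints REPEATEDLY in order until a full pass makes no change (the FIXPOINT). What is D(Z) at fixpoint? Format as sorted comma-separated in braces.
Answer: {}

Derivation:
pass 0 (initial): D(Z)={3,5,7,8}
pass 1: W {2,3,4,6,7}->{}; X {2,3,5}->{2,3}; Y {3,4,7}->{}; Z {3,5,7,8}->{}
pass 2: X {2,3}->{}
pass 3: no change
Fixpoint after 3 passes: D(Z) = {}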